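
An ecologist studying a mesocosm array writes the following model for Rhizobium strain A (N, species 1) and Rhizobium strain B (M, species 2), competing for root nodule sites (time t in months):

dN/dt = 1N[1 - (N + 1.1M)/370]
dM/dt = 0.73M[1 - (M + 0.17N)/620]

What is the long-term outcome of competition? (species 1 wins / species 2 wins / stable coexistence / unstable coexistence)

Compare the nullcline intercepts: K1/α12 = 370/1.1 = 336 < K2 = 620; K2/α21 = 620/0.17 = 3650 > K1 = 370.
Since the inequalities point opposite ways, species 2 can invade but species 1 cannot.

species 2 excludes species 1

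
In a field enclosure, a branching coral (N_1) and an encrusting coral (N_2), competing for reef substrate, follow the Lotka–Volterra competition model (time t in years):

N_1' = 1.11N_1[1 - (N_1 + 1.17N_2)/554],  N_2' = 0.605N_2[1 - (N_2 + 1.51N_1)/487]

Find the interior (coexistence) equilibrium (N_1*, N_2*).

N_1* ≈ 20.6, N_2* ≈ 456

Setting both brackets to zero gives the nullclines N_1 + 1.17N_2 = 554 and 1.51N_1 + N_2 = 487.
Substituting N_2 = 487 - 1.51N_1 into the first: N_1(1 - 1.17·1.51) = 554 - 1.17·487.
So N_1* = -15.8/-0.767 = 20.6, and then N_2* = 487 - 1.51·20.6 = 456.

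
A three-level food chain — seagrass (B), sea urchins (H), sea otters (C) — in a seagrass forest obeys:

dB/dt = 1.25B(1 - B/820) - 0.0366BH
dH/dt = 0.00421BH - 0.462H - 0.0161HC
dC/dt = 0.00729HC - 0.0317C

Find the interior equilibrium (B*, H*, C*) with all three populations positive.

From dC/dt = 0: 0.00729H* = 0.0317, so H* = 4.35.
From dB/dt = 0: 1.25(1 - B*/820) = 0.0366·4.35, giving B* = 820·(1 - 0.127) = 716.
From dH/dt = 0: 0.00421·716 - 0.462 = 0.0161C*, so C* = 2.55/0.0161 = 158.

B* ≈ 716, H* ≈ 4.35, C* ≈ 158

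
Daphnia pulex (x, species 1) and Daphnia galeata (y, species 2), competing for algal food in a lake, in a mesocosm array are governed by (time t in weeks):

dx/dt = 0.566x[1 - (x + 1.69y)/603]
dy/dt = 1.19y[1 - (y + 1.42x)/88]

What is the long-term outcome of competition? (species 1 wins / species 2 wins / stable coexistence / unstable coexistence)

species 1 excludes species 2

Compare the nullcline intercepts: K1/α12 = 603/1.69 = 357 > K2 = 88; K2/α21 = 88/1.42 = 62 < K1 = 603.
Since the inequalities point opposite ways, species 1 can invade but species 2 cannot.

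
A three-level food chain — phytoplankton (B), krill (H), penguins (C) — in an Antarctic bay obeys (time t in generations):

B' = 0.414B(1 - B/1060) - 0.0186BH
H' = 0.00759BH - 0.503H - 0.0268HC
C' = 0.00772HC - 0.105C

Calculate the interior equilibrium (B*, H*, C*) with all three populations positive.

B* ≈ 412, H* ≈ 13.6, C* ≈ 98

From dC/dt = 0: 0.00772H* = 0.105, so H* = 13.6.
From dB/dt = 0: 0.414(1 - B*/1060) = 0.0186·13.6, giving B* = 1060·(1 - 0.611) = 412.
From dH/dt = 0: 0.00759·412 - 0.503 = 0.0268C*, so C* = 2.63/0.0268 = 98.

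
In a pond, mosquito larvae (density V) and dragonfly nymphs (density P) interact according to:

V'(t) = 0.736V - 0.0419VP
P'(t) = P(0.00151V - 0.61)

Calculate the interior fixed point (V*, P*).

V* ≈ 404, P* ≈ 17.6

Set dP/dt = 0 with P > 0: 0.00151V - 0.61 = 0, so V* = 0.61/0.00151 = 404.
Set dV/dt = 0 with V > 0: 0.736 - 0.0419P = 0, so P* = 0.736/0.0419 = 17.6.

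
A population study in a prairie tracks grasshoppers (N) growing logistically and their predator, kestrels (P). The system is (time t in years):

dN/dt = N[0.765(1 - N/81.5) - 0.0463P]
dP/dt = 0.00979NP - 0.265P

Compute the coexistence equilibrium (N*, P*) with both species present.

N* ≈ 27.1, P* ≈ 11

From dP/dt = 0 with P > 0: 0.00979N* = 0.265, so N* = 27.1.
Substitute into dN/dt = 0: 0.765(1 - 27.1/81.5) = 0.0463P*.
The bracket is 0.668, giving P* = 0.511/0.0463 = 11.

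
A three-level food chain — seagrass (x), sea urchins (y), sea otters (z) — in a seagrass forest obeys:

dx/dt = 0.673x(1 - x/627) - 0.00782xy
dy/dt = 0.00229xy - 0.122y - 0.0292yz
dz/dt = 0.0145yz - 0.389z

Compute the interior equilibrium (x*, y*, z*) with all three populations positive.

From dz/dt = 0: 0.0145y* = 0.389, so y* = 26.8.
From dx/dt = 0: 0.673(1 - x*/627) = 0.00782·26.8, giving x* = 627·(1 - 0.312) = 432.
From dy/dt = 0: 0.00229·432 - 0.122 = 0.0292z*, so z* = 0.866/0.0292 = 29.7.

x* ≈ 432, y* ≈ 26.8, z* ≈ 29.7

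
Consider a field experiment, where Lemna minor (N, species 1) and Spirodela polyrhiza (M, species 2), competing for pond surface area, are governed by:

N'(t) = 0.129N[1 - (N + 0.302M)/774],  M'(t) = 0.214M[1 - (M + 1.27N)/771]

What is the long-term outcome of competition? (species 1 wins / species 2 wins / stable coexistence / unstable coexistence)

Compare the nullcline intercepts: K1/α12 = 774/0.302 = 2560 > K2 = 771; K2/α21 = 771/1.27 = 607 < K1 = 774.
Since the inequalities point opposite ways, species 1 can invade but species 2 cannot.

species 1 excludes species 2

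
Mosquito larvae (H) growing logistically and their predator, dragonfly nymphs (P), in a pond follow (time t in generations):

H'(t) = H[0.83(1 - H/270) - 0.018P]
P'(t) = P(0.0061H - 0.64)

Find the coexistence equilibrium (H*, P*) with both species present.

H* ≈ 105, P* ≈ 28.2

From dP/dt = 0 with P > 0: 0.0061H* = 0.64, so H* = 105.
Substitute into dH/dt = 0: 0.83(1 - 105/270) = 0.018P*.
The bracket is 0.611, giving P* = 0.507/0.018 = 28.2.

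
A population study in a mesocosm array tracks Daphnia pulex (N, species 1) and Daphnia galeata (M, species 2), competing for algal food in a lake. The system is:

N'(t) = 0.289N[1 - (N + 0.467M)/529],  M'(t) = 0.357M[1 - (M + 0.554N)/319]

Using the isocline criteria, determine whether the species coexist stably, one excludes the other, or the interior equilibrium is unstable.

Compare the nullcline intercepts: K1/α12 = 529/0.467 = 1130 > K2 = 319; K2/α21 = 319/0.554 = 576 > K1 = 529.
Since both inequalities hold, each species can invade when rare, so the interior equilibrium is stable.

stable coexistence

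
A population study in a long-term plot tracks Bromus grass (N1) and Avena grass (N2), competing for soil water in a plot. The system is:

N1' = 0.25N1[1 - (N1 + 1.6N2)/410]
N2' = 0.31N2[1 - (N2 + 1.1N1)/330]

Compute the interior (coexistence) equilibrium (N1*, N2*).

N1* ≈ 155, N2* ≈ 159

Setting both brackets to zero gives the nullclines N1 + 1.6N2 = 410 and 1.1N1 + N2 = 330.
Substituting N2 = 330 - 1.1N1 into the first: N1(1 - 1.6·1.1) = 410 - 1.6·330.
So N1* = -118/-0.76 = 155, and then N2* = 330 - 1.1·155 = 159.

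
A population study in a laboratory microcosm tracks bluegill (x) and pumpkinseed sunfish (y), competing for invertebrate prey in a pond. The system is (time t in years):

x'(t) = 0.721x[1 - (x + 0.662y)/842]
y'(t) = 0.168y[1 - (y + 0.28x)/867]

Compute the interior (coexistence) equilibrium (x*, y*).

x* ≈ 329, y* ≈ 775

Setting both brackets to zero gives the nullclines x + 0.662y = 842 and 0.28x + y = 867.
Substituting y = 867 - 0.28x into the first: x(1 - 0.662·0.28) = 842 - 0.662·867.
So x* = 268/0.815 = 329, and then y* = 867 - 0.28·329 = 775.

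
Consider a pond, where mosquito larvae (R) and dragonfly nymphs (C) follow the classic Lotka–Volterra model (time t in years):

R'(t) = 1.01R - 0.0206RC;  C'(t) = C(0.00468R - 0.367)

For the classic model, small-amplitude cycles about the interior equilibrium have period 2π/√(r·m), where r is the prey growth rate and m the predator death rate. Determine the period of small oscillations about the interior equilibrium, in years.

T ≈ 10.3 years

Here r = 1.01 and m = 0.367, so r·m = 0.371.
ω = √0.371 = 0.609 per year, hence T = 2π/ω ≈ 10.3 years.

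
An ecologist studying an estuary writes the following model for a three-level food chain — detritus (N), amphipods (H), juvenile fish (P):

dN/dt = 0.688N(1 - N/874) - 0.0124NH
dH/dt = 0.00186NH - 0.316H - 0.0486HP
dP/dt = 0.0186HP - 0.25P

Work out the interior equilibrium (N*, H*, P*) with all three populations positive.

From dP/dt = 0: 0.0186H* = 0.25, so H* = 13.4.
From dN/dt = 0: 0.688(1 - N*/874) = 0.0124·13.4, giving N* = 874·(1 - 0.242) = 662.
From dH/dt = 0: 0.00186·662 - 0.316 = 0.0486P*, so P* = 0.916/0.0486 = 18.8.

N* ≈ 662, H* ≈ 13.4, P* ≈ 18.8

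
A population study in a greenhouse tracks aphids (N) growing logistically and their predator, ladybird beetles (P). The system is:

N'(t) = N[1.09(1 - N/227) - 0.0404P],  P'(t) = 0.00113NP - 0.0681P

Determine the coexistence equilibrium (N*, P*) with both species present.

N* ≈ 60.3, P* ≈ 19.8

From dP/dt = 0 with P > 0: 0.00113N* = 0.0681, so N* = 60.3.
Substitute into dN/dt = 0: 1.09(1 - 60.3/227) = 0.0404P*.
The bracket is 0.735, giving P* = 0.801/0.0404 = 19.8.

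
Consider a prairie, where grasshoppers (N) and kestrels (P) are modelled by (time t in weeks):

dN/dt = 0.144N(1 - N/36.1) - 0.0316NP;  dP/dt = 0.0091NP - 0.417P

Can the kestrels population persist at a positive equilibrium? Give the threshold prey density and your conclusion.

Threshold N = 45.8; K < 45.8, so no, the predator goes extinct.

The predator equation gives dP/dt > 0 only when N > 0.417/0.0091 = 45.8.
Without the predator, N → K = 36.1. Since 36.1 < 45.8, the predator cannot invade.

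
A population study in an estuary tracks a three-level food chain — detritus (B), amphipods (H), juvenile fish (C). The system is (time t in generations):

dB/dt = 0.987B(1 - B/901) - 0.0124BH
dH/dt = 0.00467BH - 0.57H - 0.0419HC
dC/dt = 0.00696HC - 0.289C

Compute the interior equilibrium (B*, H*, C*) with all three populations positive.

From dC/dt = 0: 0.00696H* = 0.289, so H* = 41.5.
From dB/dt = 0: 0.987(1 - B*/901) = 0.0124·41.5, giving B* = 901·(1 - 0.522) = 431.
From dH/dt = 0: 0.00467·431 - 0.57 = 0.0419C*, so C* = 1.44/0.0419 = 34.4.

B* ≈ 431, H* ≈ 41.5, C* ≈ 34.4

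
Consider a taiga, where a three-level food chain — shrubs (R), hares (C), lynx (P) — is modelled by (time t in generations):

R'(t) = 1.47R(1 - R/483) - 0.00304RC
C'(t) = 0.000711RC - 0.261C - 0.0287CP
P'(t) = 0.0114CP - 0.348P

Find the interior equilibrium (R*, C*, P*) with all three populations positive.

R* ≈ 453, C* ≈ 30.5, P* ≈ 2.12

From dP/dt = 0: 0.0114C* = 0.348, so C* = 30.5.
From dR/dt = 0: 1.47(1 - R*/483) = 0.00304·30.5, giving R* = 483·(1 - 0.0631) = 453.
From dC/dt = 0: 0.000711·453 - 0.261 = 0.0287P*, so P* = 0.0607/0.0287 = 2.12.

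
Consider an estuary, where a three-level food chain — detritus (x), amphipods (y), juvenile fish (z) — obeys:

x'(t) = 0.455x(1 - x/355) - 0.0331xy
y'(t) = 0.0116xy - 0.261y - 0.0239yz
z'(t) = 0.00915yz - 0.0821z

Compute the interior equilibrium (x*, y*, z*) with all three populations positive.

x* ≈ 123, y* ≈ 8.97, z* ≈ 48.9

From dz/dt = 0: 0.00915y* = 0.0821, so y* = 8.97.
From dx/dt = 0: 0.455(1 - x*/355) = 0.0331·8.97, giving x* = 355·(1 - 0.653) = 123.
From dy/dt = 0: 0.0116·123 - 0.261 = 0.0239z*, so z* = 1.17/0.0239 = 48.9.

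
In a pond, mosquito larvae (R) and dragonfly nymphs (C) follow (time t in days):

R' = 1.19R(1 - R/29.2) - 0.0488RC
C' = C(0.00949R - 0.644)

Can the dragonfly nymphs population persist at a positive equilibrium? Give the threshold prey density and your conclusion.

The predator equation gives dC/dt > 0 only when R > 0.644/0.00949 = 67.9.
Without the predator, R → K = 29.2. Since 29.2 < 67.9, the predator cannot invade.

Threshold R = 67.9; K < 67.9, so no, the predator goes extinct.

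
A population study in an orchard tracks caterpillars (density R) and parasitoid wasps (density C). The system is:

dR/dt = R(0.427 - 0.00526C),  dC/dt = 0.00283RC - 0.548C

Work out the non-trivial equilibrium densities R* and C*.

R* ≈ 194, C* ≈ 81.2

Set dC/dt = 0 with C > 0: 0.00283R - 0.548 = 0, so R* = 0.548/0.00283 = 194.
Set dR/dt = 0 with R > 0: 0.427 - 0.00526C = 0, so C* = 0.427/0.00526 = 81.2.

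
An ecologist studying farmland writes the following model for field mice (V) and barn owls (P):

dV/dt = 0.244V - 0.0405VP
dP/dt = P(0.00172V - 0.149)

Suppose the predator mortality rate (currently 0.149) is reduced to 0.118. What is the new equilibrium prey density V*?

V* ≈ 68.6

At the interior fixed point, setting dP/dt = 0 with P > 0 fixes V* = (predator death rate)/(VP coefficient) — independent of the other coefficients.
With the change, V* = 0.118/0.00172 = 68.6; it falls from 86.6.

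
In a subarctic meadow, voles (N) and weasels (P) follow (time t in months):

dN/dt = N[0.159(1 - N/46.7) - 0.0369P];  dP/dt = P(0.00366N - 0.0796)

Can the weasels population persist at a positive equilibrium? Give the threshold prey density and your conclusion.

Threshold N = 21.7; K > 21.7, so yes, the predator persists.

The predator equation gives dP/dt > 0 only when N > 0.0796/0.00366 = 21.7.
Without the predator, N → K = 46.7. Since 46.7 > 21.7, the predator can invade and persist.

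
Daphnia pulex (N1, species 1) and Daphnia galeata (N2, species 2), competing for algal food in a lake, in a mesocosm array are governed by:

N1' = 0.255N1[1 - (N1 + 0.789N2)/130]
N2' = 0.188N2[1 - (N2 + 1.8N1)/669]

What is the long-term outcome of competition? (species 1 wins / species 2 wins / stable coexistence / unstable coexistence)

Compare the nullcline intercepts: K1/α12 = 130/0.789 = 165 < K2 = 669; K2/α21 = 669/1.8 = 372 > K1 = 130.
Since the inequalities point opposite ways, species 2 can invade but species 1 cannot.

species 2 excludes species 1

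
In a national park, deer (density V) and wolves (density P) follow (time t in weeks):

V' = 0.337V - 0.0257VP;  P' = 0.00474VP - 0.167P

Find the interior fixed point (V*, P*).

Set dP/dt = 0 with P > 0: 0.00474V - 0.167 = 0, so V* = 0.167/0.00474 = 35.2.
Set dV/dt = 0 with V > 0: 0.337 - 0.0257P = 0, so P* = 0.337/0.0257 = 13.1.

V* ≈ 35.2, P* ≈ 13.1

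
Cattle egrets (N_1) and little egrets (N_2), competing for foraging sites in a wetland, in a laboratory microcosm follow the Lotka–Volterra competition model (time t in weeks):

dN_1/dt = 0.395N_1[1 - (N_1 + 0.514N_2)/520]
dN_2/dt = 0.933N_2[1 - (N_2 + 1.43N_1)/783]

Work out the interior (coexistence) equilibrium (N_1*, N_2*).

N_1* ≈ 444, N_2* ≈ 149

Setting both brackets to zero gives the nullclines N_1 + 0.514N_2 = 520 and 1.43N_1 + N_2 = 783.
Substituting N_2 = 783 - 1.43N_1 into the first: N_1(1 - 0.514·1.43) = 520 - 0.514·783.
So N_1* = 118/0.265 = 444, and then N_2* = 783 - 1.43·444 = 149.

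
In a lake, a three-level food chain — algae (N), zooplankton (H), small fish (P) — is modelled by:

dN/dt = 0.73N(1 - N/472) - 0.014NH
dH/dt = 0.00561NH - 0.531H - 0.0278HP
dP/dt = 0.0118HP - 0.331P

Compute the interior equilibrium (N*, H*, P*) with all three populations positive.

From dP/dt = 0: 0.0118H* = 0.331, so H* = 28.1.
From dN/dt = 0: 0.73(1 - N*/472) = 0.014·28.1, giving N* = 472·(1 - 0.538) = 218.
From dH/dt = 0: 0.00561·218 - 0.531 = 0.0278P*, so P* = 0.692/0.0278 = 24.9.

N* ≈ 218, H* ≈ 28.1, P* ≈ 24.9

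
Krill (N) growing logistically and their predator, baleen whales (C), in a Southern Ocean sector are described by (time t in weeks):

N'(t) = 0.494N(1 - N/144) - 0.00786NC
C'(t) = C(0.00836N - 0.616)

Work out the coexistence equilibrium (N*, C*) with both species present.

N* ≈ 73.7, C* ≈ 30.7

From dC/dt = 0 with C > 0: 0.00836N* = 0.616, so N* = 73.7.
Substitute into dN/dt = 0: 0.494(1 - 73.7/144) = 0.00786C*.
The bracket is 0.488, giving C* = 0.241/0.00786 = 30.7.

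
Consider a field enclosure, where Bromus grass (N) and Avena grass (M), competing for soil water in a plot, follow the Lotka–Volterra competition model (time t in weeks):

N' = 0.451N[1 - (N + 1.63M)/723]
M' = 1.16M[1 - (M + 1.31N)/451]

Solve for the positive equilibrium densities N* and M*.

N* ≈ 10.7, M* ≈ 437

Setting both brackets to zero gives the nullclines N + 1.63M = 723 and 1.31N + M = 451.
Substituting M = 451 - 1.31N into the first: N(1 - 1.63·1.31) = 723 - 1.63·451.
So N* = -12.1/-1.14 = 10.7, and then M* = 451 - 1.31·10.7 = 437.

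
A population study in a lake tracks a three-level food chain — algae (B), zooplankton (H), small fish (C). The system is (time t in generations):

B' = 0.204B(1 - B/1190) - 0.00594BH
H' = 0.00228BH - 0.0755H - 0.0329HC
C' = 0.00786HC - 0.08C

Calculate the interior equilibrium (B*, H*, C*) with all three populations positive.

B* ≈ 837, H* ≈ 10.2, C* ≈ 55.7

From dC/dt = 0: 0.00786H* = 0.08, so H* = 10.2.
From dB/dt = 0: 0.204(1 - B*/1190) = 0.00594·10.2, giving B* = 1190·(1 - 0.296) = 837.
From dH/dt = 0: 0.00228·837 - 0.0755 = 0.0329C*, so C* = 1.83/0.0329 = 55.7.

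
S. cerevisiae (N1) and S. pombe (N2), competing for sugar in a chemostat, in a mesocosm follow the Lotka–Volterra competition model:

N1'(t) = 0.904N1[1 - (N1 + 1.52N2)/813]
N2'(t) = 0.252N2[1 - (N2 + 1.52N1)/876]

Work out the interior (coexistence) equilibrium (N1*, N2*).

N1* ≈ 396, N2* ≈ 275

Setting both brackets to zero gives the nullclines N1 + 1.52N2 = 813 and 1.52N1 + N2 = 876.
Substituting N2 = 876 - 1.52N1 into the first: N1(1 - 1.52·1.52) = 813 - 1.52·876.
So N1* = -519/-1.31 = 396, and then N2* = 876 - 1.52·396 = 275.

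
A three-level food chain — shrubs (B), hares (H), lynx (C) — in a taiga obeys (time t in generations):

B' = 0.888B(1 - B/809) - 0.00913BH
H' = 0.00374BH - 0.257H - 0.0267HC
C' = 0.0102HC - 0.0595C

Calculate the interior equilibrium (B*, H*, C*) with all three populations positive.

From dC/dt = 0: 0.0102H* = 0.0595, so H* = 5.83.
From dB/dt = 0: 0.888(1 - B*/809) = 0.00913·5.83, giving B* = 809·(1 - 0.06) = 760.
From dH/dt = 0: 0.00374·760 - 0.257 = 0.0267C*, so C* = 2.59/0.0267 = 96.9.

B* ≈ 760, H* ≈ 5.83, C* ≈ 96.9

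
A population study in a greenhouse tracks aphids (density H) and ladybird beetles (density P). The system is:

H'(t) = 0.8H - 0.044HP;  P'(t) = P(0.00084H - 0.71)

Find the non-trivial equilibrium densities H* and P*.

H* ≈ 845, P* ≈ 18.2

Set dP/dt = 0 with P > 0: 0.00084H - 0.71 = 0, so H* = 0.71/0.00084 = 845.
Set dH/dt = 0 with H > 0: 0.8 - 0.044P = 0, so P* = 0.8/0.044 = 18.2.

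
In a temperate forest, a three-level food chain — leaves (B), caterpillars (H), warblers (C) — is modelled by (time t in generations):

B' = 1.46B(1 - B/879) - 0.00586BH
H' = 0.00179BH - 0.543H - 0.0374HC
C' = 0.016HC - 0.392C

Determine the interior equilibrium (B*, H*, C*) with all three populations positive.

From dC/dt = 0: 0.016H* = 0.392, so H* = 24.5.
From dB/dt = 0: 1.46(1 - B*/879) = 0.00586·24.5, giving B* = 879·(1 - 0.0983) = 793.
From dH/dt = 0: 0.00179·793 - 0.543 = 0.0374C*, so C* = 0.876/0.0374 = 23.4.

B* ≈ 793, H* ≈ 24.5, C* ≈ 23.4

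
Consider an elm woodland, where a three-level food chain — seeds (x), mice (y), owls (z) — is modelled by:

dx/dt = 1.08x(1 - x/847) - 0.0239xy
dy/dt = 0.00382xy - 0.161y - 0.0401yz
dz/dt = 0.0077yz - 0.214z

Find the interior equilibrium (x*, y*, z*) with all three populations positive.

x* ≈ 326, y* ≈ 27.8, z* ≈ 27

From dz/dt = 0: 0.0077y* = 0.214, so y* = 27.8.
From dx/dt = 0: 1.08(1 - x*/847) = 0.0239·27.8, giving x* = 847·(1 - 0.615) = 326.
From dy/dt = 0: 0.00382·326 - 0.161 = 0.0401z*, so z* = 1.08/0.0401 = 27.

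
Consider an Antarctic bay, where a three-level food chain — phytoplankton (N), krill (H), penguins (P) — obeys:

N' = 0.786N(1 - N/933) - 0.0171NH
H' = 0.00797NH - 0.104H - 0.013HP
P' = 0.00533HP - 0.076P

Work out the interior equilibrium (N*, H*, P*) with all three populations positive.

N* ≈ 644, H* ≈ 14.3, P* ≈ 387

From dP/dt = 0: 0.00533H* = 0.076, so H* = 14.3.
From dN/dt = 0: 0.786(1 - N*/933) = 0.0171·14.3, giving N* = 933·(1 - 0.31) = 644.
From dH/dt = 0: 0.00797·644 - 0.104 = 0.013P*, so P* = 5.03/0.013 = 387.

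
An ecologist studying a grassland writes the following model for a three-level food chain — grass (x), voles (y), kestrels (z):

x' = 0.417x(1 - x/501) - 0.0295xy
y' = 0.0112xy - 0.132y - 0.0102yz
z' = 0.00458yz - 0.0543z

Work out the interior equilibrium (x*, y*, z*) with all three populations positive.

x* ≈ 80.8, y* ≈ 11.9, z* ≈ 75.8

From dz/dt = 0: 0.00458y* = 0.0543, so y* = 11.9.
From dx/dt = 0: 0.417(1 - x*/501) = 0.0295·11.9, giving x* = 501·(1 - 0.839) = 80.8.
From dy/dt = 0: 0.0112·80.8 - 0.132 = 0.0102z*, so z* = 0.773/0.0102 = 75.8.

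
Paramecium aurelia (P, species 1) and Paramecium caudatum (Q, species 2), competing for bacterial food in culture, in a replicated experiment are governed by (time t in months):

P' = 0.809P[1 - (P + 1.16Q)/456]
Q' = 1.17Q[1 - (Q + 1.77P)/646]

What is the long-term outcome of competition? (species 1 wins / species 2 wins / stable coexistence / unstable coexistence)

Compare the nullcline intercepts: K1/α12 = 456/1.16 = 393 < K2 = 646; K2/α21 = 646/1.77 = 365 < K1 = 456.
Since both are reversed, neither can invade when rare; the interior point is a saddle.

unstable coexistence (outcome depends on initial conditions)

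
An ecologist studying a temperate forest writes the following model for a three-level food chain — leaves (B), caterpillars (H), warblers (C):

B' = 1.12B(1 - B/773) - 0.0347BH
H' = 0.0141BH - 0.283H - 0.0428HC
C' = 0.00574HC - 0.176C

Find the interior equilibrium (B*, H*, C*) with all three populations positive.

From dC/dt = 0: 0.00574H* = 0.176, so H* = 30.7.
From dB/dt = 0: 1.12(1 - B*/773) = 0.0347·30.7, giving B* = 773·(1 - 0.95) = 38.7.
From dH/dt = 0: 0.0141·38.7 - 0.283 = 0.0428C*, so C* = 0.262/0.0428 = 6.13.

B* ≈ 38.7, H* ≈ 30.7, C* ≈ 6.13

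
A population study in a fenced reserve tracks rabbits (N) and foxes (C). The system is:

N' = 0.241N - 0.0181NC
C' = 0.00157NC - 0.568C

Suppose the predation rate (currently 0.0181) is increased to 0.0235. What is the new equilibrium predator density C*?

C* ≈ 10.3

At the interior fixed point, setting dN/dt = 0 with N > 0 fixes C* = (prey growth rate)/(NC coefficient) — independent of the other coefficients.
With the change, C* = 0.241/0.0235 = 10.3; it falls from 13.3.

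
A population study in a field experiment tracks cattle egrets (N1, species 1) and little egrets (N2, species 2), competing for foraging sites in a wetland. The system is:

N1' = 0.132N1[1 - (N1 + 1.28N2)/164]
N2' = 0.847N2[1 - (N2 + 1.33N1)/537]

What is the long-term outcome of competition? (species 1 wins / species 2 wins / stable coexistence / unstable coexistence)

Compare the nullcline intercepts: K1/α12 = 164/1.28 = 128 < K2 = 537; K2/α21 = 537/1.33 = 404 > K1 = 164.
Since the inequalities point opposite ways, species 2 can invade but species 1 cannot.

species 2 excludes species 1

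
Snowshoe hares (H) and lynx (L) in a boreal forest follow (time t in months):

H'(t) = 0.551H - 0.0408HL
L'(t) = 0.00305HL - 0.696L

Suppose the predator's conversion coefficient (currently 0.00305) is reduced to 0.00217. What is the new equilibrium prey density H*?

At the interior fixed point, setting dL/dt = 0 with L > 0 fixes H* = (predator death rate)/(HL coefficient) — independent of the other coefficients.
With the change, H* = 0.696/0.00217 = 321; it rises from 228.

H* ≈ 321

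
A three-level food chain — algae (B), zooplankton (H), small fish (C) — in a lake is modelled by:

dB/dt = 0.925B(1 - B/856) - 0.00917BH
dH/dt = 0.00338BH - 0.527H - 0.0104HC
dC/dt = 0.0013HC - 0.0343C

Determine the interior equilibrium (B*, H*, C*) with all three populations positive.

From dC/dt = 0: 0.0013H* = 0.0343, so H* = 26.4.
From dB/dt = 0: 0.925(1 - B*/856) = 0.00917·26.4, giving B* = 856·(1 - 0.262) = 632.
From dH/dt = 0: 0.00338·632 - 0.527 = 0.0104C*, so C* = 1.61/0.0104 = 155.

B* ≈ 632, H* ≈ 26.4, C* ≈ 155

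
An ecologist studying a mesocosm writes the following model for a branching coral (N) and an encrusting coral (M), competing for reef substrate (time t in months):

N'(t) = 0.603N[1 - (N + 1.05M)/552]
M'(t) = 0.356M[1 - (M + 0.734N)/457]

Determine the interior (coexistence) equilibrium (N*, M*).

N* ≈ 315, M* ≈ 226

Setting both brackets to zero gives the nullclines N + 1.05M = 552 and 0.734N + M = 457.
Substituting M = 457 - 0.734N into the first: N(1 - 1.05·0.734) = 552 - 1.05·457.
So N* = 72.1/0.229 = 315, and then M* = 457 - 0.734·315 = 226.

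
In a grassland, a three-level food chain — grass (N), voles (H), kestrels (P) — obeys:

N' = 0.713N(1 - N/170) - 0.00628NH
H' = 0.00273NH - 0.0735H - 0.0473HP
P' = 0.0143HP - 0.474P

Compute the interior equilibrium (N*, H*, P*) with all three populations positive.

From dP/dt = 0: 0.0143H* = 0.474, so H* = 33.1.
From dN/dt = 0: 0.713(1 - N*/170) = 0.00628·33.1, giving N* = 170·(1 - 0.292) = 120.
From dH/dt = 0: 0.00273·120 - 0.0735 = 0.0473P*, so P* = 0.255/0.0473 = 5.39.

N* ≈ 120, H* ≈ 33.1, P* ≈ 5.39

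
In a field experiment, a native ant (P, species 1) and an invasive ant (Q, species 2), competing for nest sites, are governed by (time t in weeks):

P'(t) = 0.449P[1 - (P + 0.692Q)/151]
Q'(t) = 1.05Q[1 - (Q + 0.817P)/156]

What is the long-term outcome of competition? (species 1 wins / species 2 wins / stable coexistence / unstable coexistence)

stable coexistence

Compare the nullcline intercepts: K1/α12 = 151/0.692 = 218 > K2 = 156; K2/α21 = 156/0.817 = 191 > K1 = 151.
Since both inequalities hold, each species can invade when rare, so the interior equilibrium is stable.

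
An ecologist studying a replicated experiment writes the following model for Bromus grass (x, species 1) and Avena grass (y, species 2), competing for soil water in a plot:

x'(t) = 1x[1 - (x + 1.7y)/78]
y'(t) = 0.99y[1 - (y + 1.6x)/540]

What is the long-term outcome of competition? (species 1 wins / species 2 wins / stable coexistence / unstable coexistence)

Compare the nullcline intercepts: K1/α12 = 78/1.7 = 45.9 < K2 = 540; K2/α21 = 540/1.6 = 338 > K1 = 78.
Since the inequalities point opposite ways, species 2 can invade but species 1 cannot.

species 2 excludes species 1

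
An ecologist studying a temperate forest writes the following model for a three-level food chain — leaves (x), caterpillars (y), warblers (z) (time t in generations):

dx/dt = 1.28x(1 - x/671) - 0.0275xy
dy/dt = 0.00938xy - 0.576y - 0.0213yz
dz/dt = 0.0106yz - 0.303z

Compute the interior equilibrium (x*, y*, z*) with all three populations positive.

x* ≈ 259, y* ≈ 28.6, z* ≈ 87

From dz/dt = 0: 0.0106y* = 0.303, so y* = 28.6.
From dx/dt = 0: 1.28(1 - x*/671) = 0.0275·28.6, giving x* = 671·(1 - 0.614) = 259.
From dy/dt = 0: 0.00938·259 - 0.576 = 0.0213z*, so z* = 1.85/0.0213 = 87.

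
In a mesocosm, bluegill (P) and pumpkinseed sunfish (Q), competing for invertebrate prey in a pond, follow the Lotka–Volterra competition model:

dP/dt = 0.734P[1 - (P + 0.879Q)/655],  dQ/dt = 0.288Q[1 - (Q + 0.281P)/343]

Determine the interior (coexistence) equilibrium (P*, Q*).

P* ≈ 469, Q* ≈ 211

Setting both brackets to zero gives the nullclines P + 0.879Q = 655 and 0.281P + Q = 343.
Substituting Q = 343 - 0.281P into the first: P(1 - 0.879·0.281) = 655 - 0.879·343.
So P* = 354/0.753 = 469, and then Q* = 343 - 0.281·469 = 211.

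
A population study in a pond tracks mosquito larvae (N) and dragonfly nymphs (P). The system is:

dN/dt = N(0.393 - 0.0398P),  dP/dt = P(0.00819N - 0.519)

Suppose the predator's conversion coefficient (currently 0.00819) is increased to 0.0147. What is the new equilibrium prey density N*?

N* ≈ 35.3

At the interior fixed point, setting dP/dt = 0 with P > 0 fixes N* = (predator death rate)/(NP coefficient) — independent of the other coefficients.
With the change, N* = 0.519/0.0147 = 35.3; it falls from 63.4.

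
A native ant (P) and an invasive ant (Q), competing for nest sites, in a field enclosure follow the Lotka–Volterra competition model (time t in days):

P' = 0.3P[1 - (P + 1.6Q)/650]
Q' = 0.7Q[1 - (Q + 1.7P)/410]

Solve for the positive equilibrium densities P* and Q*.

P* ≈ 3.49, Q* ≈ 404

Setting both brackets to zero gives the nullclines P + 1.6Q = 650 and 1.7P + Q = 410.
Substituting Q = 410 - 1.7P into the first: P(1 - 1.6·1.7) = 650 - 1.6·410.
So P* = -6/-1.72 = 3.49, and then Q* = 410 - 1.7·3.49 = 404.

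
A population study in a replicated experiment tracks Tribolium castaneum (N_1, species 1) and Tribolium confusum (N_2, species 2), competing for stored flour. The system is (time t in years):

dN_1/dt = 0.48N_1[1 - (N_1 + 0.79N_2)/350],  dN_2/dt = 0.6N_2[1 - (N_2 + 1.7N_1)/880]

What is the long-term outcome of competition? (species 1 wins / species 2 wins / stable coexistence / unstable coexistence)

species 2 excludes species 1

Compare the nullcline intercepts: K1/α12 = 350/0.79 = 443 < K2 = 880; K2/α21 = 880/1.7 = 518 > K1 = 350.
Since the inequalities point opposite ways, species 2 can invade but species 1 cannot.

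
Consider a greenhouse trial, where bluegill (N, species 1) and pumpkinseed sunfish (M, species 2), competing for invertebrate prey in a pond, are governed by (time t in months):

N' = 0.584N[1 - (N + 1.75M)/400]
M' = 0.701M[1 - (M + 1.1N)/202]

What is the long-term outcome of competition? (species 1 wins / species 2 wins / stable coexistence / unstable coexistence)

species 1 excludes species 2

Compare the nullcline intercepts: K1/α12 = 400/1.75 = 229 > K2 = 202; K2/α21 = 202/1.1 = 184 < K1 = 400.
Since the inequalities point opposite ways, species 1 can invade but species 2 cannot.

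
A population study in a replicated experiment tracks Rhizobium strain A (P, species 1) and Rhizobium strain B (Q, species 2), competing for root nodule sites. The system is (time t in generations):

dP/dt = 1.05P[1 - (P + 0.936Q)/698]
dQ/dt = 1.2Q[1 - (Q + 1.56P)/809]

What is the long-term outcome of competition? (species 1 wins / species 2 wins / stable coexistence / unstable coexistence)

unstable coexistence (outcome depends on initial conditions)

Compare the nullcline intercepts: K1/α12 = 698/0.936 = 746 < K2 = 809; K2/α21 = 809/1.56 = 519 < K1 = 698.
Since both are reversed, neither can invade when rare; the interior point is a saddle.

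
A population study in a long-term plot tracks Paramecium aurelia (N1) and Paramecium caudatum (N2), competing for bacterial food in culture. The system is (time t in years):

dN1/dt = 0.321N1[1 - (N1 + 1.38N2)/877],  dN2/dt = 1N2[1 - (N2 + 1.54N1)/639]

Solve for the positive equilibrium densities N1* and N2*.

N1* ≈ 4.28, N2* ≈ 632

Setting both brackets to zero gives the nullclines N1 + 1.38N2 = 877 and 1.54N1 + N2 = 639.
Substituting N2 = 639 - 1.54N1 into the first: N1(1 - 1.38·1.54) = 877 - 1.38·639.
So N1* = -4.82/-1.13 = 4.28, and then N2* = 639 - 1.54·4.28 = 632.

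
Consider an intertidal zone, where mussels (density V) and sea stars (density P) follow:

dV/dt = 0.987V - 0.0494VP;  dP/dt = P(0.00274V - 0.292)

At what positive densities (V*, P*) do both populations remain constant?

Set dP/dt = 0 with P > 0: 0.00274V - 0.292 = 0, so V* = 0.292/0.00274 = 107.
Set dV/dt = 0 with V > 0: 0.987 - 0.0494P = 0, so P* = 0.987/0.0494 = 20.

V* ≈ 107, P* ≈ 20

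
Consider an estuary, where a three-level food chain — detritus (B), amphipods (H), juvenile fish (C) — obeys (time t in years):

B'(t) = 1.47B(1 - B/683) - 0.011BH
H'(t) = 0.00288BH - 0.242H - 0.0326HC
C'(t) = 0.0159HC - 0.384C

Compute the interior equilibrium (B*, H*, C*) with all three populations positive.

B* ≈ 560, H* ≈ 24.2, C* ≈ 42

From dC/dt = 0: 0.0159H* = 0.384, so H* = 24.2.
From dB/dt = 0: 1.47(1 - B*/683) = 0.011·24.2, giving B* = 683·(1 - 0.181) = 560.
From dH/dt = 0: 0.00288·560 - 0.242 = 0.0326C*, so C* = 1.37/0.0326 = 42.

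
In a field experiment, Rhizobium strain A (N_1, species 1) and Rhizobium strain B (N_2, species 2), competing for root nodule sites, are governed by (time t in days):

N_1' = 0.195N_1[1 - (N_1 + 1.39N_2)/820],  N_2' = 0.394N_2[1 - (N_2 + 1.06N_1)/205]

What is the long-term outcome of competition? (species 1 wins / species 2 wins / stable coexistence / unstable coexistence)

Compare the nullcline intercepts: K1/α12 = 820/1.39 = 590 > K2 = 205; K2/α21 = 205/1.06 = 193 < K1 = 820.
Since the inequalities point opposite ways, species 1 can invade but species 2 cannot.

species 1 excludes species 2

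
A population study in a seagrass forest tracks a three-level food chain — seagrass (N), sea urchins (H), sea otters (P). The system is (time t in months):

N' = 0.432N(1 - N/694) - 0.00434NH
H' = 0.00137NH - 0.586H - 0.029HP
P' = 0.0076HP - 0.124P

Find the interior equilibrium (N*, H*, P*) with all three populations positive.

From dP/dt = 0: 0.0076H* = 0.124, so H* = 16.3.
From dN/dt = 0: 0.432(1 - N*/694) = 0.00434·16.3, giving N* = 694·(1 - 0.164) = 580.
From dH/dt = 0: 0.00137·580 - 0.586 = 0.029P*, so P* = 0.209/0.029 = 7.2.

N* ≈ 580, H* ≈ 16.3, P* ≈ 7.2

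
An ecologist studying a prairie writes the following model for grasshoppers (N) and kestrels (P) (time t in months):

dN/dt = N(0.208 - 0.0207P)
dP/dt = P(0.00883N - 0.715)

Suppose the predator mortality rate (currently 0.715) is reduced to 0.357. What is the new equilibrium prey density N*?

At the interior fixed point, setting dP/dt = 0 with P > 0 fixes N* = (predator death rate)/(NP coefficient) — independent of the other coefficients.
With the change, N* = 0.357/0.00883 = 40.4; it falls from 81.

N* ≈ 40.4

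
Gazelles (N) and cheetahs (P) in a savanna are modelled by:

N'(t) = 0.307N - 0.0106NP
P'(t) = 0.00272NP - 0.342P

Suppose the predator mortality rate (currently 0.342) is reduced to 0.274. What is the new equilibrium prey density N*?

At the interior fixed point, setting dP/dt = 0 with P > 0 fixes N* = (predator death rate)/(NP coefficient) — independent of the other coefficients.
With the change, N* = 0.274/0.00272 = 101; it falls from 126.

N* ≈ 101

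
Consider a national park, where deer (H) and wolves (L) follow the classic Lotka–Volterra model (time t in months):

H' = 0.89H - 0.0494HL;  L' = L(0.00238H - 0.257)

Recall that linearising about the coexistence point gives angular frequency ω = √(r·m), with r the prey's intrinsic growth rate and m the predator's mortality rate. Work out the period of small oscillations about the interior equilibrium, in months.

T ≈ 13.1 months

Here r = 0.89 and m = 0.257, so r·m = 0.229.
ω = √0.229 = 0.478 per month, hence T = 2π/ω ≈ 13.1 months.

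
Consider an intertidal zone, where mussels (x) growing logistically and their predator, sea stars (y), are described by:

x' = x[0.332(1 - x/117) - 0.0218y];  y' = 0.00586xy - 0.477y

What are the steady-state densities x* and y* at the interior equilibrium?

x* ≈ 81.4, y* ≈ 4.63

From dy/dt = 0 with y > 0: 0.00586x* = 0.477, so x* = 81.4.
Substitute into dx/dt = 0: 0.332(1 - 81.4/117) = 0.0218y*.
The bracket is 0.304, giving y* = 0.101/0.0218 = 4.63.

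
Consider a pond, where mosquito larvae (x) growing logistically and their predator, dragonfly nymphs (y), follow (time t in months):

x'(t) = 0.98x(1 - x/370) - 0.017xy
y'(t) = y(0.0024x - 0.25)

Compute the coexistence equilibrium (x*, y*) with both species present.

x* ≈ 104, y* ≈ 41.4

From dy/dt = 0 with y > 0: 0.0024x* = 0.25, so x* = 104.
Substitute into dx/dt = 0: 0.98(1 - 104/370) = 0.017y*.
The bracket is 0.718, giving y* = 0.704/0.017 = 41.4.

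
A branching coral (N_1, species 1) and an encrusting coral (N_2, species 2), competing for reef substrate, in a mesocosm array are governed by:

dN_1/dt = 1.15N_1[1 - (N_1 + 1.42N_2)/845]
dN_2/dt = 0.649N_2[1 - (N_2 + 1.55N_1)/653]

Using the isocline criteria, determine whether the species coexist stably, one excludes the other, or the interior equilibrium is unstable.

Compare the nullcline intercepts: K1/α12 = 845/1.42 = 595 < K2 = 653; K2/α21 = 653/1.55 = 421 < K1 = 845.
Since both are reversed, neither can invade when rare; the interior point is a saddle.

unstable coexistence (outcome depends on initial conditions)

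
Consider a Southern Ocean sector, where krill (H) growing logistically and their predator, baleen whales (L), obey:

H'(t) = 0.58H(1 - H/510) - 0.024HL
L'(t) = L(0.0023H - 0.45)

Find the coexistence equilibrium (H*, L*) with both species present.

H* ≈ 196, L* ≈ 14.9

From dL/dt = 0 with L > 0: 0.0023H* = 0.45, so H* = 196.
Substitute into dH/dt = 0: 0.58(1 - 196/510) = 0.024L*.
The bracket is 0.616, giving L* = 0.357/0.024 = 14.9.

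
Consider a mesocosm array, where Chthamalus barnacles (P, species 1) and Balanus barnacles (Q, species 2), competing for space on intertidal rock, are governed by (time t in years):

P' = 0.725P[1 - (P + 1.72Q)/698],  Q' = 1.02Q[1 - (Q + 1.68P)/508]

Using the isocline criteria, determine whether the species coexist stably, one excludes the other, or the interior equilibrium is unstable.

unstable coexistence (outcome depends on initial conditions)

Compare the nullcline intercepts: K1/α12 = 698/1.72 = 406 < K2 = 508; K2/α21 = 508/1.68 = 302 < K1 = 698.
Since both are reversed, neither can invade when rare; the interior point is a saddle.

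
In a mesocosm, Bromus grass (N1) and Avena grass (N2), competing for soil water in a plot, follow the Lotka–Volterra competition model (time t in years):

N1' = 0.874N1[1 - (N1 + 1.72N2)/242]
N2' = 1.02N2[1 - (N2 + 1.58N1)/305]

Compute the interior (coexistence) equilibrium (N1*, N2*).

N1* ≈ 165, N2* ≈ 45

Setting both brackets to zero gives the nullclines N1 + 1.72N2 = 242 and 1.58N1 + N2 = 305.
Substituting N2 = 305 - 1.58N1 into the first: N1(1 - 1.72·1.58) = 242 - 1.72·305.
So N1* = -283/-1.72 = 165, and then N2* = 305 - 1.58·165 = 45.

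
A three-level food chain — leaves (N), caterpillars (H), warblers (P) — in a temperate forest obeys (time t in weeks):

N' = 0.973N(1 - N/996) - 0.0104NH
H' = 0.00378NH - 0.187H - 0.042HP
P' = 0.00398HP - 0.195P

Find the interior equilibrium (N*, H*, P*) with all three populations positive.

N* ≈ 474, H* ≈ 49, P* ≈ 38.2

From dP/dt = 0: 0.00398H* = 0.195, so H* = 49.
From dN/dt = 0: 0.973(1 - N*/996) = 0.0104·49, giving N* = 996·(1 - 0.524) = 474.
From dH/dt = 0: 0.00378·474 - 0.187 = 0.042P*, so P* = 1.61/0.042 = 38.2.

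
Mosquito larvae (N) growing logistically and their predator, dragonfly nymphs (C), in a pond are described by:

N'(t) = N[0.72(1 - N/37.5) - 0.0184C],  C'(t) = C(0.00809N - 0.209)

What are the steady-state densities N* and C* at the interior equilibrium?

N* ≈ 25.8, C* ≈ 12.2

From dC/dt = 0 with C > 0: 0.00809N* = 0.209, so N* = 25.8.
Substitute into dN/dt = 0: 0.72(1 - 25.8/37.5) = 0.0184C*.
The bracket is 0.311, giving C* = 0.224/0.0184 = 12.2.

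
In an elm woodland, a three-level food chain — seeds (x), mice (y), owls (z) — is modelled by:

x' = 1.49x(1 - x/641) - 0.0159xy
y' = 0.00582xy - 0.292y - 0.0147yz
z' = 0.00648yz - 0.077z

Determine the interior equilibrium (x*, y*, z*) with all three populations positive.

From dz/dt = 0: 0.00648y* = 0.077, so y* = 11.9.
From dx/dt = 0: 1.49(1 - x*/641) = 0.0159·11.9, giving x* = 641·(1 - 0.127) = 560.
From dy/dt = 0: 0.00582·560 - 0.292 = 0.0147z*, so z* = 2.97/0.0147 = 202.

x* ≈ 560, y* ≈ 11.9, z* ≈ 202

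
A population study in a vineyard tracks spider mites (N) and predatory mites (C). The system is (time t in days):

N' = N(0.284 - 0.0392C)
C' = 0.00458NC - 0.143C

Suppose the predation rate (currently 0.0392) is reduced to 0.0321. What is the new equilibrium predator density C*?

C* ≈ 8.85

At the interior fixed point, setting dN/dt = 0 with N > 0 fixes C* = (prey growth rate)/(NC coefficient) — independent of the other coefficients.
With the change, C* = 0.284/0.0321 = 8.85; it rises from 7.24.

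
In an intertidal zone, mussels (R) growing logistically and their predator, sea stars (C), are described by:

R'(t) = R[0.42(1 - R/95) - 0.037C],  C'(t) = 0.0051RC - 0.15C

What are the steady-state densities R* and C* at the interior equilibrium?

R* ≈ 29.4, C* ≈ 7.84

From dC/dt = 0 with C > 0: 0.0051R* = 0.15, so R* = 29.4.
Substitute into dR/dt = 0: 0.42(1 - 29.4/95) = 0.037C*.
The bracket is 0.69, giving C* = 0.29/0.037 = 7.84.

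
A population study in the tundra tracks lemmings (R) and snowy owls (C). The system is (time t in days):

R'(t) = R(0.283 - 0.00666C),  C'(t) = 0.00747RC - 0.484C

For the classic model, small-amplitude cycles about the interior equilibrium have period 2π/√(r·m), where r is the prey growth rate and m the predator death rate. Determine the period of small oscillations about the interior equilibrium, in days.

T ≈ 17 days

Here r = 0.283 and m = 0.484, so r·m = 0.137.
ω = √0.137 = 0.37 per day, hence T = 2π/ω ≈ 17 days.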